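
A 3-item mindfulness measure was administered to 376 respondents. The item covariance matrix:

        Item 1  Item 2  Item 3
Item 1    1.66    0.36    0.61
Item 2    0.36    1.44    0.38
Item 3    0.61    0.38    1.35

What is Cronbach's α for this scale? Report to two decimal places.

Cronbach's α = 0.57

Σσᵢ² = 1.66 + 1.44 + 1.35 = 4.45
Sum of off-diagonal covariances = 1.35
Var(T) = 4.45 + 2 × 1.35 = 7.15
α = (k/(k−1))·(1 − Σσᵢ²/Var(T)) = (3/2)·(1 − 4.45/7.15) = 0.57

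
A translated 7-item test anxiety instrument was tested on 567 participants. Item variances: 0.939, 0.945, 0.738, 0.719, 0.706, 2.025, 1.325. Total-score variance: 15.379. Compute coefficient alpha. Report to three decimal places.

Σσᵢ² = 0.939 + 0.945 + 0.738 + 0.719 + 0.706 + 2.025 + 1.325 = 7.397
α = (k/(k−1))·(1 − Σσᵢ²/Var(T)) = (7/6)·(1 − 7.397/15.379) = 0.606

α = 0.606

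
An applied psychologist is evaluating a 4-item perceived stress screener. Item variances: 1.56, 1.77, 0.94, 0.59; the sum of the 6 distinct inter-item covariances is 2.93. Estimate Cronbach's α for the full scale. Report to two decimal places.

Σσᵢ² = 1.56 + 1.77 + 0.94 + 0.59 = 4.86
Sum of distinct covariances = 2.93
σ²_total = Σσᵢ² + 2·Σcov = 4.86 + 2 × 2.93 = 10.72
α = (4/3)·(1 − 4.86/10.72) = 0.73

α = 0.73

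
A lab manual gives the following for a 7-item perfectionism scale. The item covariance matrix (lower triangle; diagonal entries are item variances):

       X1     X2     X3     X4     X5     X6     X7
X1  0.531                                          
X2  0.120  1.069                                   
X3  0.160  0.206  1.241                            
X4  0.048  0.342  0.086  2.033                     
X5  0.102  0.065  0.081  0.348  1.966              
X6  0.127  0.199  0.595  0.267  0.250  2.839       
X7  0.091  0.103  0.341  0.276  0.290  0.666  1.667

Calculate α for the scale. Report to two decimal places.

sum of item variances = 0.531 + 1.069 + 1.241 + 2.033 + 1.966 + 2.839 + 1.667 = 11.346
Σ_{i<j} σ_ij = 4.763
total variance = 11.346 + 2 × 4.763 = 20.872
α = (k/(k−1))·(1 − sum of item variances/total variance) = (7/6)·(1 − 11.346/20.872) = 0.53

α = 0.53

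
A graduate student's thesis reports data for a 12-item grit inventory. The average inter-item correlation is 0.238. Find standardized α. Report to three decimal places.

α = 0.789

Standardized α = k·r̄ / (1 + (k−1)·r̄) = 12 × 0.238 / (1 + 11 × 0.238)
  = 2.8560 / 3.6180 = 0.789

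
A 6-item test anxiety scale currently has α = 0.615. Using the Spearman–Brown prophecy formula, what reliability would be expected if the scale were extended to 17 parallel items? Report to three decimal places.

predicted reliability = 0.819

Length factor m = 17/6 = 2.8333
α' = m·α / (1 + (m−1)·α)
   = 17/6 × 0.615 / (1 + (17/6 − 1) × 0.615)
   = 1.7425 / 2.1275 = 0.819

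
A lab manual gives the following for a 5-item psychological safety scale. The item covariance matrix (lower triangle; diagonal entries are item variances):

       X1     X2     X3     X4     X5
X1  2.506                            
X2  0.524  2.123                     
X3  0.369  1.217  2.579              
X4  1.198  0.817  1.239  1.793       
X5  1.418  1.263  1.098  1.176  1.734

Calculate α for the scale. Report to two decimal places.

α = 0.82

Σσ²ᵢ = 2.506 + 2.123 + 2.579 + 1.793 + 1.734 = 10.735
Sum of the distinct covariances = 10.319
Var(T) = 10.735 + 2 × 10.319 = 31.373
α = (k/(k−1))·(1 − Σσ²ᵢ/Var(T)) = (5/4)·(1 − 10.735/31.373) = 0.82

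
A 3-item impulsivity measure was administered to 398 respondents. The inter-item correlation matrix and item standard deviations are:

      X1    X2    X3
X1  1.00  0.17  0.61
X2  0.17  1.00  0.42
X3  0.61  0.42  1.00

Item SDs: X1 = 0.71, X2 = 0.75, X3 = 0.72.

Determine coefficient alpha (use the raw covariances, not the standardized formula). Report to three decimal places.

Σσ²ᵢ = 0.71² + 0.75² + 0.72² = 1.5850
Covariances σ_ij = r_ij · s_i · s_j:
  σ(X1,X2) = 0.17 × 0.71 × 0.75 = 0.0905
  σ(X1,X3) = 0.61 × 0.71 × 0.72 = 0.3118
  σ(X2,X3) = 0.42 × 0.75 × 0.72 = 0.2268
σ²_T = Σσ²ᵢ + 2·Σσ_ij = 1.5850 + 2 × 0.6291 = 2.8432
α = (3/2)·(1 − 1.5850/2.8432) = 0.664

α = 0.664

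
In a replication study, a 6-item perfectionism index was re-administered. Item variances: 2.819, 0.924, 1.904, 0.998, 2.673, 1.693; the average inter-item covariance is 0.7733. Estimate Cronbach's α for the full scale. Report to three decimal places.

sum of item variances = 2.819 + 0.924 + 1.904 + 0.998 + 2.673 + 1.693 = 11.011
Sum of the 15 distinct covariances = 15 × 0.7733 = 11.5995
Var(T) = sum of item variances + 2·Σcov = 11.011 + 2 × 11.5995 = 34.2100
α = (6/5)·(1 − 11.011/34.2100) = 0.814

α = 0.814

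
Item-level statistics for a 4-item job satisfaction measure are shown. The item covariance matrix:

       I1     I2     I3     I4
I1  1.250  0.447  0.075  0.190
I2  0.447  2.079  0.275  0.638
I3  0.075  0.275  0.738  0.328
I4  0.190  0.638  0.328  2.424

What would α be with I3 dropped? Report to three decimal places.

Remaining items: I1, I2, I4 (k = 3).
ΣVar(i) = 1.250 + 2.079 + 2.424 = 5.753
σ²_T = 5.753 + 2 × 1.275 = 8.303
α (item deleted) = (3/2)·(1 − 5.753/8.303) = 0.461

α = 0.461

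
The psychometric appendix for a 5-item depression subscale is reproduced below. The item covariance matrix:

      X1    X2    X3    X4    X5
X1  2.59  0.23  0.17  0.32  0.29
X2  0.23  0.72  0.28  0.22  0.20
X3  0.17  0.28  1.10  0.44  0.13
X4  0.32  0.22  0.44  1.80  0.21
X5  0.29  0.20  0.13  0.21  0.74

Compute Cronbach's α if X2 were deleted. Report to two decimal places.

Remaining items: X1, X3, X4, X5 (k = 4).
Σσᵢ² = 2.59 + 1.10 + 1.80 + 0.74 = 6.23
Var(T) = 6.23 + 2 × 1.56 = 9.35
α (item deleted) = (4/3)·(1 − 6.23/9.35) = 0.44

Cronbach's α = 0.44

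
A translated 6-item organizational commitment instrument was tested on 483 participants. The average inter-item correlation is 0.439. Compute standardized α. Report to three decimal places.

Standardized α = k·r̄ / (1 + (k−1)·r̄) = 6 × 0.439 / (1 + 5 × 0.439)
  = 2.6340 / 3.1950 = 0.824

standardized α = 0.824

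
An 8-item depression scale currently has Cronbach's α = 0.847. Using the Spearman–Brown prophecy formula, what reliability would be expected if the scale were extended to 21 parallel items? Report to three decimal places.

Length factor m = 21/8 = 2.6250
α' = m·α / (1 + (m−1)·α)
   = 21/8 × 0.847 / (1 + (21/8 − 1) × 0.847)
   = 2.2234 / 2.3764 = 0.936

predicted reliability = 0.936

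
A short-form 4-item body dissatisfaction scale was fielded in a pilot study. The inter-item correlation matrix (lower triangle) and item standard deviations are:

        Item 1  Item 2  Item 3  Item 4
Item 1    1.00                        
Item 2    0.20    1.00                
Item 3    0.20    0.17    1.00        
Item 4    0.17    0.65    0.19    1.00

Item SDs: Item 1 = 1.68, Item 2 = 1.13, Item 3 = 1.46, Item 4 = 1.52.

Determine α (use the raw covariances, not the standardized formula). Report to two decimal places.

Σσ²ᵢ = 1.68² + 1.13² + 1.46² + 1.52² = 8.5413
Covariances σ_ij = r_ij · s_i · s_j:
  σ(Item 1,Item 2) = 0.20 × 1.68 × 1.13 = 0.3797
  σ(Item 1,Item 3) = 0.20 × 1.68 × 1.46 = 0.4906
  σ(Item 1,Item 4) = 0.17 × 1.68 × 1.52 = 0.4341
  σ(Item 2,Item 3) = 0.17 × 1.13 × 1.46 = 0.2805
  σ(Item 2,Item 4) = 0.65 × 1.13 × 1.52 = 1.1164
  σ(Item 3,Item 4) = 0.19 × 1.46 × 1.52 = 0.4216
σ²_T = Σσ²ᵢ + 2·Σσ_ij = 8.5413 + 2 × 3.1229 = 14.7871
α = (4/3)·(1 − 8.5413/14.7871) = 0.56

α = 0.56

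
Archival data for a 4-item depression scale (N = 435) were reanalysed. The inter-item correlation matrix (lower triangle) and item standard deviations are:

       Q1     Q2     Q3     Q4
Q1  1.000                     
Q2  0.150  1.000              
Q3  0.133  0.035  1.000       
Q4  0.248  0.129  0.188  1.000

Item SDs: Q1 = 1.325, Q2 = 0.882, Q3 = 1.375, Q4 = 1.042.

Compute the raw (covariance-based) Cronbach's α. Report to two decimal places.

Σσ²ᵢ = 1.325² + 0.882² + 1.375² + 1.042² = 5.5099
Covariances σ_ij = r_ij · s_i · s_j:
  σ(Q1,Q2) = 0.150 × 1.325 × 0.882 = 0.1753
  σ(Q1,Q3) = 0.133 × 1.325 × 1.375 = 0.2423
  σ(Q1,Q4) = 0.248 × 1.325 × 1.042 = 0.3424
  σ(Q2,Q3) = 0.035 × 0.882 × 1.375 = 0.0424
  σ(Q2,Q4) = 0.129 × 0.882 × 1.042 = 0.1186
  σ(Q3,Q4) = 0.188 × 1.375 × 1.042 = 0.2694
σ²_T = Σσ²ᵢ + 2·Σσ_ij = 5.5099 + 2 × 1.1904 = 7.8907
α = (4/3)·(1 − 5.5099/7.8907) = 0.40

α = 0.40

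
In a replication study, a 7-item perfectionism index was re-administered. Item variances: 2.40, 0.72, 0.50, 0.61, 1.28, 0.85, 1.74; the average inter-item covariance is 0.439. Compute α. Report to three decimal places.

Σσᵢ² = 2.40 + 0.72 + 0.50 + 0.61 + 1.28 + 0.85 + 1.74 = 8.10
Sum of the 21 distinct covariances = 21 × 0.439 = 9.219
σ²_total = Σσᵢ² + 2·Σcov = 8.10 + 2 × 9.219 = 26.538
α = (7/6)·(1 − 8.10/26.538) = 0.811

α = 0.811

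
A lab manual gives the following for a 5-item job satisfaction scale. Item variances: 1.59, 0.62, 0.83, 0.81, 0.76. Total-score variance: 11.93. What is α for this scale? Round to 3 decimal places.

α = 0.767

sum of item variances = 1.59 + 0.62 + 0.83 + 0.81 + 0.76 = 4.61
α = (k/(k−1))·(1 − sum of item variances/σ²_T) = (5/4)·(1 − 4.61/11.93) = 0.767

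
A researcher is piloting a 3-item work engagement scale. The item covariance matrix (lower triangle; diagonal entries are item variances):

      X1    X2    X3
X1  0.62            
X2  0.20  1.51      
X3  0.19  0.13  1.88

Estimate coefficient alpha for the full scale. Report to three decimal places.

coefficient alpha = 0.309

ΣVar(i) = 0.62 + 1.51 + 1.88 = 4.01
Sum of off-diagonal covariances = 0.52
σ²_T = 4.01 + 2 × 0.52 = 5.05
α = (k/(k−1))·(1 − ΣVar(i)/σ²_T) = (3/2)·(1 − 4.01/5.05) = 0.309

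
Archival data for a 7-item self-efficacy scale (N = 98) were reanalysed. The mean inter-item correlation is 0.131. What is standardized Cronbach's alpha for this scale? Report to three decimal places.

α = 0.513

Standardized α = k·r̄ / (1 + (k−1)·r̄) = 7 × 0.131 / (1 + 6 × 0.131)
  = 0.9170 / 1.7860 = 0.513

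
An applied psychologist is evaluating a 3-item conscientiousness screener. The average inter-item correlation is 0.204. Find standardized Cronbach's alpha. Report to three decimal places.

Standardized α = k·r̄ / (1 + (k−1)·r̄) = 3 × 0.204 / (1 + 2 × 0.204)
  = 0.6120 / 1.4080 = 0.435

standardized Cronbach's alpha = 0.435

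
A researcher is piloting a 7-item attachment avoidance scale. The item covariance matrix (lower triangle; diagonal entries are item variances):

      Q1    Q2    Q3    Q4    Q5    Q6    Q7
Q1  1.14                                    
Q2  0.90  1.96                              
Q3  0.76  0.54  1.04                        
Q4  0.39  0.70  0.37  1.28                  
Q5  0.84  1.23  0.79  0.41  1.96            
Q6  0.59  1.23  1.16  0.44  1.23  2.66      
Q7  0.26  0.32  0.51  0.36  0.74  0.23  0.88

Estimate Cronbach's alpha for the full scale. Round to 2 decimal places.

ΣVar(i) = 1.14 + 1.96 + 1.04 + 1.28 + 1.96 + 2.66 + 0.88 = 10.92
Sum of the distinct covariances = 14.00
total variance = 10.92 + 2 × 14.00 = 38.92
α = (k/(k−1))·(1 − ΣVar(i)/total variance) = (7/6)·(1 − 10.92/38.92) = 0.84

α = 0.84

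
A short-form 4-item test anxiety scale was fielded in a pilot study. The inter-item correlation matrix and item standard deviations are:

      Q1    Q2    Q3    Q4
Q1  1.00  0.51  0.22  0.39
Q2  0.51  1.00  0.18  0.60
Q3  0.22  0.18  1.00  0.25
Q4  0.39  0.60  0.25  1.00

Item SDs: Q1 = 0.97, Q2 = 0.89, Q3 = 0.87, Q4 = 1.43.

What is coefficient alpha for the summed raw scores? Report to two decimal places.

α = 0.68

Σσ²ᵢ = 0.97² + 0.89² + 0.87² + 1.43² = 4.5348
Covariances σ_ij = r_ij · s_i · s_j:
  σ(Q1,Q2) = 0.51 × 0.97 × 0.89 = 0.4403
  σ(Q1,Q3) = 0.22 × 0.97 × 0.87 = 0.1857
  σ(Q1,Q4) = 0.39 × 0.97 × 1.43 = 0.5410
  σ(Q2,Q3) = 0.18 × 0.89 × 0.87 = 0.1394
  σ(Q2,Q4) = 0.60 × 0.89 × 1.43 = 0.7636
  σ(Q3,Q4) = 0.25 × 0.87 × 1.43 = 0.3110
σ²_T = Σσ²ᵢ + 2·Σσ_ij = 4.5348 + 2 × 2.3810 = 9.2968
α = (4/3)·(1 − 4.5348/9.2968) = 0.68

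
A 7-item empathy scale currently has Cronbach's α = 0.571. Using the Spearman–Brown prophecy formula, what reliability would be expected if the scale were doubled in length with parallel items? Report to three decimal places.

Length factor m = 2
α' = m·α / (1 + (m−1)·α)
   = 2 × 0.571 / (1 + (2 − 1) × 0.571)
   = 1.1420 / 1.5710 = 0.727

predicted reliability = 0.727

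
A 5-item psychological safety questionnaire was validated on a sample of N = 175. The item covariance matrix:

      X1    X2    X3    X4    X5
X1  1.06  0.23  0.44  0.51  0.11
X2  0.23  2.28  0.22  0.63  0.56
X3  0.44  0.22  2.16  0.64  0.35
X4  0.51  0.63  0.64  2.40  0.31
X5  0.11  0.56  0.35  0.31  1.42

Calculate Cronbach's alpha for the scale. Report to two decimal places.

Cronbach's alpha = 0.58

Σσᵢ² = 1.06 + 2.28 + 2.16 + 2.40 + 1.42 = 9.32
Sum of the distinct covariances = 4.00
Var(T) = 9.32 + 2 × 4.00 = 17.32
α = (k/(k−1))·(1 − Σσᵢ²/Var(T)) = (5/4)·(1 − 9.32/17.32) = 0.58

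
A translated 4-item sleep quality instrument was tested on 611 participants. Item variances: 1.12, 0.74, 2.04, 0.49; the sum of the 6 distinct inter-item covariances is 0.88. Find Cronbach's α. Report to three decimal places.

α = 0.382

ΣVar(i) = 1.12 + 0.74 + 2.04 + 0.49 = 4.39
Sum of distinct covariances = 0.88
σ²_total = ΣVar(i) + 2·Σcov = 4.39 + 2 × 0.88 = 6.15
α = (4/3)·(1 − 4.39/6.15) = 0.382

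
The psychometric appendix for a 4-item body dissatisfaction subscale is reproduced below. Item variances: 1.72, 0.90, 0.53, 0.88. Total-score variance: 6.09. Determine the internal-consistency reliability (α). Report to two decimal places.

α = 0.45

Σσᵢ² = 1.72 + 0.90 + 0.53 + 0.88 = 4.03
α = (k/(k−1))·(1 − Σσᵢ²/σ²_T) = (4/3)·(1 − 4.03/6.09) = 0.45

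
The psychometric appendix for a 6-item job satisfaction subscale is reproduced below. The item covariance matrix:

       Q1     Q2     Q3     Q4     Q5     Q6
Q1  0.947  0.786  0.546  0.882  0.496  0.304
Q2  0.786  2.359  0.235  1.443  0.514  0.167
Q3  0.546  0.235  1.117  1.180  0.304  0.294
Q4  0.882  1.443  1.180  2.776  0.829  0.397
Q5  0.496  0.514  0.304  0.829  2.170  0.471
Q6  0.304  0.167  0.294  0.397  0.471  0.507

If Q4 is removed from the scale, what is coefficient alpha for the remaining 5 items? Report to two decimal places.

Remaining items: Q1, Q2, Q3, Q5, Q6 (k = 5).
sum of item variances = 0.947 + 2.359 + 1.117 + 2.170 + 0.507 = 7.100
Var(T) = 7.100 + 2 × 4.117 = 15.334
α (item deleted) = (5/4)·(1 − 7.100/15.334) = 0.67

α = 0.67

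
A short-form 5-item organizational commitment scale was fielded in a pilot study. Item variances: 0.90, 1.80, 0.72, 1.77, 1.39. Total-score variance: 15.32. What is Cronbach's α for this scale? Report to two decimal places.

Cronbach's α = 0.71

ΣVar(i) = 0.90 + 1.80 + 0.72 + 1.77 + 1.39 = 6.58
α = (k/(k−1))·(1 − ΣVar(i)/σ²_T) = (5/4)·(1 − 6.58/15.32) = 0.71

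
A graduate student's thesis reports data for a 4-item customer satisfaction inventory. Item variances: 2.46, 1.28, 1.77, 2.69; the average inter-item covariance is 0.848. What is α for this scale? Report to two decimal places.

α = 0.74

Σσᵢ² = 2.46 + 1.28 + 1.77 + 2.69 = 8.20
Sum of the 6 distinct covariances = 6 × 0.848 = 5.088
Var(T) = Σσᵢ² + 2·Σcov = 8.20 + 2 × 5.088 = 18.376
α = (4/3)·(1 − 8.20/18.376) = 0.74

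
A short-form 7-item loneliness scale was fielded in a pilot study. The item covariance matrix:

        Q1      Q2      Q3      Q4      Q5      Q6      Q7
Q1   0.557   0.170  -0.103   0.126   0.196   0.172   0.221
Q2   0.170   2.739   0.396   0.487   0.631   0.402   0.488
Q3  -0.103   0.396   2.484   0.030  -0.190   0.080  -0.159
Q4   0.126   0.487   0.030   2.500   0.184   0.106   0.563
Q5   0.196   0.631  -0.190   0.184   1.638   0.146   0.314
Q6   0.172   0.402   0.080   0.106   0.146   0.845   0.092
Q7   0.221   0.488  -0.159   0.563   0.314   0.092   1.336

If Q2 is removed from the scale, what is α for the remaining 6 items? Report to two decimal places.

Remaining items: Q1, Q3, Q4, Q5, Q6, Q7 (k = 6).
ΣVar(i) = 0.557 + 2.484 + 2.500 + 1.638 + 0.845 + 1.336 = 9.360
Var(T) = 9.360 + 2 × 1.778 = 12.916
α (item deleted) = (6/5)·(1 − 9.360/12.916) = 0.33

α = 0.33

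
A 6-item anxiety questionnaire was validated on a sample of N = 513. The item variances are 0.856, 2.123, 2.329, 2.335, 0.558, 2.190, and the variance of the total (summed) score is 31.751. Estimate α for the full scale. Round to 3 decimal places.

sum of item variances = 0.856 + 2.123 + 2.329 + 2.335 + 0.558 + 2.190 = 10.391
α = (k/(k−1))·(1 − sum of item variances/σ²_total) = (6/5)·(1 − 10.391/31.751) = 0.807

α = 0.807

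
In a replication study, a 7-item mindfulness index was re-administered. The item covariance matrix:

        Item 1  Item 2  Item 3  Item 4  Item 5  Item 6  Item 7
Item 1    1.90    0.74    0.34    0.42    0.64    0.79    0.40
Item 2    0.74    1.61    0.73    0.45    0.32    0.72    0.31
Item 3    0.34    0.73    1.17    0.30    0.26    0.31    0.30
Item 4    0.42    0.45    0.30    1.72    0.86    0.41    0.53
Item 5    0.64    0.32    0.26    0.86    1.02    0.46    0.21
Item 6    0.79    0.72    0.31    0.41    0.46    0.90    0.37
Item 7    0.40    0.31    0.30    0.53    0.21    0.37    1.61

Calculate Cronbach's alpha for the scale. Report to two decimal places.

Σσᵢ² = 1.90 + 1.61 + 1.17 + 1.72 + 1.02 + 0.90 + 1.61 = 9.93
Σ_{i<j} σ_ij = 9.87
σ²_total = 9.93 + 2 × 9.87 = 29.67
α = (k/(k−1))·(1 − Σσᵢ²/σ²_total) = (7/6)·(1 − 9.93/29.67) = 0.78

Cronbach's alpha = 0.78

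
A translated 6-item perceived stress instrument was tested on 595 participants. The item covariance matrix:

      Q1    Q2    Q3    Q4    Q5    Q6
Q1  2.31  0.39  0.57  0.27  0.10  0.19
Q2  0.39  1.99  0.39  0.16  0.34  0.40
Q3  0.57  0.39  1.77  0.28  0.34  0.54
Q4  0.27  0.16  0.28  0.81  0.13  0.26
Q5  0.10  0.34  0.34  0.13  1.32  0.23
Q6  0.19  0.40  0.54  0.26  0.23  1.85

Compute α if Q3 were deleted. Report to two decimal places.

Remaining items: Q1, Q2, Q4, Q5, Q6 (k = 5).
ΣVar(i) = 2.31 + 1.99 + 0.81 + 1.32 + 1.85 = 8.28
total variance = 8.28 + 2 × 2.47 = 13.22
α (item deleted) = (5/4)·(1 − 8.28/13.22) = 0.47

α = 0.47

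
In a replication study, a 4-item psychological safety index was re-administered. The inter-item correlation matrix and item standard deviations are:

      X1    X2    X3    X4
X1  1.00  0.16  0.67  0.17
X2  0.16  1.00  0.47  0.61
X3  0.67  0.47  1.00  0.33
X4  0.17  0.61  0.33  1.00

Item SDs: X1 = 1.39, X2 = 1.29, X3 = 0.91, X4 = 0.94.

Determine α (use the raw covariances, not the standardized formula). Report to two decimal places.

Σσ²ᵢ = 1.39² + 1.29² + 0.91² + 0.94² = 5.3079
Covariances σ_ij = r_ij · s_i · s_j:
  σ(X1,X2) = 0.16 × 1.39 × 1.29 = 0.2869
  σ(X1,X3) = 0.67 × 1.39 × 0.91 = 0.8475
  σ(X1,X4) = 0.17 × 1.39 × 0.94 = 0.2221
  σ(X2,X3) = 0.47 × 1.29 × 0.91 = 0.5517
  σ(X2,X4) = 0.61 × 1.29 × 0.94 = 0.7397
  σ(X3,X4) = 0.33 × 0.91 × 0.94 = 0.2823
σ²_T = Σσ²ᵢ + 2·Σσ_ij = 5.3079 + 2 × 2.9302 = 11.1683
α = (4/3)·(1 − 5.3079/11.1683) = 0.70

α = 0.70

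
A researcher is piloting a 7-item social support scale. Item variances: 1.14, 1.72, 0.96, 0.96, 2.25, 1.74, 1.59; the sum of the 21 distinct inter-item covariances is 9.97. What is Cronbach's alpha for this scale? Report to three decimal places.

Σσ²ᵢ = 1.14 + 1.72 + 0.96 + 0.96 + 2.25 + 1.74 + 1.59 = 10.36
Sum of distinct covariances = 9.97
Var(T) = Σσ²ᵢ + 2·Σcov = 10.36 + 2 × 9.97 = 30.30
α = (7/6)·(1 − 10.36/30.30) = 0.768

α = 0.768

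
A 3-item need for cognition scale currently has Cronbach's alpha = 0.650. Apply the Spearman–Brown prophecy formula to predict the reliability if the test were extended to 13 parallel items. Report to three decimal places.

Length factor m = 13/3 = 4.3333
α' = m·α / (1 + (m−1)·α)
   = 13/3 × 0.650 / (1 + (13/3 − 1) × 0.650)
   = 2.8167 / 3.1667 = 0.889

predicted reliability = 0.889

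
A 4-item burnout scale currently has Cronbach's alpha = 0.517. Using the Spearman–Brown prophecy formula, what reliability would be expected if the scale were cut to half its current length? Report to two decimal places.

predicted reliability = 0.35

Length factor m = 1/2
α' = m·α / (1 − (1−m)·α)
   = 1/2 × 0.517 / (1 − (1 − 1/2) × 0.517)
   = 0.2585 / 0.7415 = 0.35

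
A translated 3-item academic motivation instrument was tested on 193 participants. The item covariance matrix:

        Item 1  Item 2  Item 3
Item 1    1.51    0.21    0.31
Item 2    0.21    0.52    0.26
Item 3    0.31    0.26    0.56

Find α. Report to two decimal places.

ΣVar(i) = 1.51 + 0.52 + 0.56 = 2.59
Sum of off-diagonal covariances = 0.78
σ²_total = 2.59 + 2 × 0.78 = 4.15
α = (k/(k−1))·(1 − ΣVar(i)/σ²_total) = (3/2)·(1 − 2.59/4.15) = 0.56

α = 0.56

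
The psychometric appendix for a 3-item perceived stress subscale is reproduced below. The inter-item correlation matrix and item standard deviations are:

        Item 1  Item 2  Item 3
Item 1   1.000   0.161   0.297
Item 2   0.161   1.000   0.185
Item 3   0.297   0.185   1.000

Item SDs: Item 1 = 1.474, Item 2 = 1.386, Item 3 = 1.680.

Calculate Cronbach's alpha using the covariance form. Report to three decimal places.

Σσ²ᵢ = 1.474² + 1.386² + 1.680² = 6.9161
Covariances σ_ij = r_ij · s_i · s_j:
  σ(Item 1,Item 2) = 0.161 × 1.474 × 1.386 = 0.3289
  σ(Item 1,Item 3) = 0.297 × 1.474 × 1.680 = 0.7355
  σ(Item 2,Item 3) = 0.185 × 1.386 × 1.680 = 0.4308
σ²_T = Σσ²ᵢ + 2·Σσ_ij = 6.9161 + 2 × 1.4952 = 9.9065
α = (3/2)·(1 − 6.9161/9.9065) = 0.453

Cronbach's alpha = 0.453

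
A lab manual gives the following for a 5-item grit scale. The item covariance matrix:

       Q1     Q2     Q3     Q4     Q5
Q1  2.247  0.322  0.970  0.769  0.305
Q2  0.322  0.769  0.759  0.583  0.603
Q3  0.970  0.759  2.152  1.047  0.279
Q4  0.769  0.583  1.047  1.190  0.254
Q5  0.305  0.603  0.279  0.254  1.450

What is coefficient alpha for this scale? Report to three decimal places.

sum of item variances = 2.247 + 0.769 + 2.152 + 1.190 + 1.450 = 7.808
Sum of the distinct covariances = 5.891
σ²_total = 7.808 + 2 × 5.891 = 19.590
α = (k/(k−1))·(1 − sum of item variances/σ²_total) = (5/4)·(1 − 7.808/19.590) = 0.752

coefficient alpha = 0.752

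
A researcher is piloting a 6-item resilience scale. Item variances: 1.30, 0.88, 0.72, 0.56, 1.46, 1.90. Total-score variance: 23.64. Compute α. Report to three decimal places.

α = 0.854

ΣVar(i) = 1.30 + 0.88 + 0.72 + 0.56 + 1.46 + 1.90 = 6.82
α = (k/(k−1))·(1 − ΣVar(i)/total variance) = (6/5)·(1 − 6.82/23.64) = 0.854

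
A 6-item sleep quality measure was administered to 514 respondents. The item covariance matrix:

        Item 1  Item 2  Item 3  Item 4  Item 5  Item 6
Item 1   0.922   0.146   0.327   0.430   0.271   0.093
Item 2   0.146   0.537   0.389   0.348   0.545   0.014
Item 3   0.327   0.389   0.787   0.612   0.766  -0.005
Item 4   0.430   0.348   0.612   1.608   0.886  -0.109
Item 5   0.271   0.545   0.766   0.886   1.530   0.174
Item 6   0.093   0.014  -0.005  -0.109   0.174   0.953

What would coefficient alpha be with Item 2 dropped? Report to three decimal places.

coefficient alpha = 0.679

Remaining items: Item 1, Item 3, Item 4, Item 5, Item 6 (k = 5).
Σσ²ᵢ = 0.922 + 0.787 + 1.608 + 1.530 + 0.953 = 5.800
Var(T) = 5.800 + 2 × 3.445 = 12.690
α (item deleted) = (5/4)·(1 − 5.800/12.690) = 0.679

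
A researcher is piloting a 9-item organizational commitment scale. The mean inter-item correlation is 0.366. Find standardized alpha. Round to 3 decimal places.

Standardized α = k·r̄ / (1 + (k−1)·r̄) = 9 × 0.366 / (1 + 8 × 0.366)
  = 3.2940 / 3.9280 = 0.839

α = 0.839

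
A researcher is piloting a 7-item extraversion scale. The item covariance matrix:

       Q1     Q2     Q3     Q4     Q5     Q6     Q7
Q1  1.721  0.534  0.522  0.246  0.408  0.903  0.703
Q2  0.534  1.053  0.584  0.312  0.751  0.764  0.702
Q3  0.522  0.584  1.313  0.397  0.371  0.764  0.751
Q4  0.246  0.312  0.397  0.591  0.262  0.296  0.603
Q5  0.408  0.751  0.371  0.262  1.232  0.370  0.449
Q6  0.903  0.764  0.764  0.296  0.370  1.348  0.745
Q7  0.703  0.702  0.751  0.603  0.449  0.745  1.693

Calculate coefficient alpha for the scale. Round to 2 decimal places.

coefficient alpha = 0.84

sum of item variances = 1.721 + 1.053 + 1.313 + 0.591 + 1.232 + 1.348 + 1.693 = 8.951
Σ_{i<j} σ_ij = 11.437
σ²_total = 8.951 + 2 × 11.437 = 31.825
α = (k/(k−1))·(1 − sum of item variances/σ²_total) = (7/6)·(1 − 8.951/31.825) = 0.84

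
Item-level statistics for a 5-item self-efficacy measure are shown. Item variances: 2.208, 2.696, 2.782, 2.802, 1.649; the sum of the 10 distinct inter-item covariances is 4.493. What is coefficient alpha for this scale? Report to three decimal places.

Σσ²ᵢ = 2.208 + 2.696 + 2.782 + 2.802 + 1.649 = 12.137
Sum of distinct covariances = 4.493
σ²_T = Σσ²ᵢ + 2·Σcov = 12.137 + 2 × 4.493 = 21.123
α = (5/4)·(1 − 12.137/21.123) = 0.532

coefficient alpha = 0.532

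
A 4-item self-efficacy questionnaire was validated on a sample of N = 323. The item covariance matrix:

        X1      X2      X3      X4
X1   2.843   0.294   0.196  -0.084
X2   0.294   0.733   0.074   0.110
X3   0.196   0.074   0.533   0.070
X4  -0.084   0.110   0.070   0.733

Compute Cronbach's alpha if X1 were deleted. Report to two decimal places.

Cronbach's alpha = 0.30

Remaining items: X2, X3, X4 (k = 3).
Σσᵢ² = 0.733 + 0.533 + 0.733 = 1.999
σ²_T = 1.999 + 2 × 0.254 = 2.507
α (item deleted) = (3/2)·(1 − 1.999/2.507) = 0.30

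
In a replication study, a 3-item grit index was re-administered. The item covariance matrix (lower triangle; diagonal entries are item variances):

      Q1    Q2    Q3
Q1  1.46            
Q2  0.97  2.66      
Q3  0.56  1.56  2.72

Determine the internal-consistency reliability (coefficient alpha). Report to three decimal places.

α = 0.712

sum of item variances = 1.46 + 2.66 + 2.72 = 6.84
Σ_{i<j} σ_ij = 3.09
σ²_T = 6.84 + 2 × 3.09 = 13.02
α = (k/(k−1))·(1 − sum of item variances/σ²_T) = (3/2)·(1 − 6.84/13.02) = 0.712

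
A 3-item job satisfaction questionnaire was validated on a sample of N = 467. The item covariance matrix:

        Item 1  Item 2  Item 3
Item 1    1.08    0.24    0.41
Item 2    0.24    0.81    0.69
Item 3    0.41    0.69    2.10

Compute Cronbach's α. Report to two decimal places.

Cronbach's α = 0.60

sum of item variances = 1.08 + 0.81 + 2.10 = 3.99
Sum of off-diagonal covariances = 1.34
σ²_total = 3.99 + 2 × 1.34 = 6.67
α = (k/(k−1))·(1 − sum of item variances/σ²_total) = (3/2)·(1 − 3.99/6.67) = 0.60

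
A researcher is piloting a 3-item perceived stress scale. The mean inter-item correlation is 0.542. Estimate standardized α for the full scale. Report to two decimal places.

Standardized α = k·r̄ / (1 + (k−1)·r̄) = 3 × 0.542 / (1 + 2 × 0.542)
  = 1.6260 / 2.0840 = 0.78

standardized α = 0.78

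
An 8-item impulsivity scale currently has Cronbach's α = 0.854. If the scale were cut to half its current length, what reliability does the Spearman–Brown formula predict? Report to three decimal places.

predicted reliability = 0.745

Length factor m = 1/2
α' = m·α / (1 − (1−m)·α)
   = 1/2 × 0.854 / (1 − (1 − 1/2) × 0.854)
   = 0.4270 / 0.5730 = 0.745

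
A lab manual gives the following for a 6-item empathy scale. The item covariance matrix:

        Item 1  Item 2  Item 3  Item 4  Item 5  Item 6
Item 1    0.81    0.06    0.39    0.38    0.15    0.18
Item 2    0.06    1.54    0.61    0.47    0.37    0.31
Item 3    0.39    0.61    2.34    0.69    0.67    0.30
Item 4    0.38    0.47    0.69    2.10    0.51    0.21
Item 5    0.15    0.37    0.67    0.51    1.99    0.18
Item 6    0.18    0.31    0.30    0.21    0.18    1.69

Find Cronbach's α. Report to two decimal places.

α = 0.61

sum of item variances = 0.81 + 1.54 + 2.34 + 2.10 + 1.99 + 1.69 = 10.47
Sum of off-diagonal covariances = 5.48
σ²_T = 10.47 + 2 × 5.48 = 21.43
α = (k/(k−1))·(1 − sum of item variances/σ²_T) = (6/5)·(1 − 10.47/21.43) = 0.61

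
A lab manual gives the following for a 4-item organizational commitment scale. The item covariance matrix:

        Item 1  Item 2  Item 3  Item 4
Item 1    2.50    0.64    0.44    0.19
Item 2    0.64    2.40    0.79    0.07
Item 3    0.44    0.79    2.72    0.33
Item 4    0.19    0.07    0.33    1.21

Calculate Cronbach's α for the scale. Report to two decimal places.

α = 0.48

Σσᵢ² = 2.50 + 2.40 + 2.72 + 1.21 = 8.83
Sum of the distinct covariances = 2.46
total variance = 8.83 + 2 × 2.46 = 13.75
α = (k/(k−1))·(1 − Σσᵢ²/total variance) = (4/3)·(1 − 8.83/13.75) = 0.48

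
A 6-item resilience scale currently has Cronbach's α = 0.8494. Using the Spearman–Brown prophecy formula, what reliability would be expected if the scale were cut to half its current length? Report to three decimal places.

predicted reliability = 0.738

Length factor m = 1/2
α' = m·α / (1 − (1−m)·α)
   = 1/2 × 0.8494 / (1 − (1 − 1/2) × 0.8494)
   = 0.4247 / 0.5753 = 0.738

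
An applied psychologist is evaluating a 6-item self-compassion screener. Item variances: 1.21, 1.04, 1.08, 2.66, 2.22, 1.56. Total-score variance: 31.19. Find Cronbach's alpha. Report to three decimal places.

Cronbach's alpha = 0.824

sum of item variances = 1.21 + 1.04 + 1.08 + 2.66 + 2.22 + 1.56 = 9.77
α = (k/(k−1))·(1 − sum of item variances/Var(T)) = (6/5)·(1 − 9.77/31.19) = 0.824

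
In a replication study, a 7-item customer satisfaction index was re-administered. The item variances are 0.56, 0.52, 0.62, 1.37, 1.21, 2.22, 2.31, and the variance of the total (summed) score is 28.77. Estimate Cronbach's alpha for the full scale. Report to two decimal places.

sum of item variances = 0.56 + 0.52 + 0.62 + 1.37 + 1.21 + 2.22 + 2.31 = 8.81
α = (k/(k−1))·(1 − sum of item variances/σ²_T) = (7/6)·(1 − 8.81/28.77) = 0.81

Cronbach's alpha = 0.81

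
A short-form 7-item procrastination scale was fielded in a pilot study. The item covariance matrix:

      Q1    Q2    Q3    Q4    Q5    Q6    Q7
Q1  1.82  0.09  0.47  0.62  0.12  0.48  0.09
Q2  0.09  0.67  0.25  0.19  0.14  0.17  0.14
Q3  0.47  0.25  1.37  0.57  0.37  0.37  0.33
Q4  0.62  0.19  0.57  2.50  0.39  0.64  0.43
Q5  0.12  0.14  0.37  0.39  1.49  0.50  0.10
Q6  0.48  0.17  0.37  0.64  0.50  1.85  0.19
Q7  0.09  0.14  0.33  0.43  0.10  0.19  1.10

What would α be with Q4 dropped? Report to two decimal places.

Remaining items: Q1, Q2, Q3, Q5, Q6, Q7 (k = 6).
Σσ²ᵢ = 1.82 + 0.67 + 1.37 + 1.49 + 1.85 + 1.10 = 8.30
σ²_T = 8.30 + 2 × 3.81 = 15.92
α (item deleted) = (6/5)·(1 − 8.30/15.92) = 0.57

α = 0.57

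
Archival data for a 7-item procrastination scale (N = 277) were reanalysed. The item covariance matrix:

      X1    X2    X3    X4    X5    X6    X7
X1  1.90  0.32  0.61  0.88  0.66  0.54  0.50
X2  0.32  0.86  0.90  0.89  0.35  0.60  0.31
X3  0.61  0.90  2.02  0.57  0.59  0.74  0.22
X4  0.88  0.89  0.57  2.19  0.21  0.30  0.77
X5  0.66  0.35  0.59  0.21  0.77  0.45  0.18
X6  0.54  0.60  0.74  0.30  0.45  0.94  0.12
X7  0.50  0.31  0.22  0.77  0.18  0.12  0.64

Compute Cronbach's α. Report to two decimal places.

ΣVar(i) = 1.90 + 0.86 + 2.02 + 2.19 + 0.77 + 0.94 + 0.64 = 9.32
Σ_{i<j} σ_ij = 10.71
total variance = 9.32 + 2 × 10.71 = 30.74
α = (k/(k−1))·(1 − ΣVar(i)/total variance) = (7/6)·(1 − 9.32/30.74) = 0.81

Cronbach's α = 0.81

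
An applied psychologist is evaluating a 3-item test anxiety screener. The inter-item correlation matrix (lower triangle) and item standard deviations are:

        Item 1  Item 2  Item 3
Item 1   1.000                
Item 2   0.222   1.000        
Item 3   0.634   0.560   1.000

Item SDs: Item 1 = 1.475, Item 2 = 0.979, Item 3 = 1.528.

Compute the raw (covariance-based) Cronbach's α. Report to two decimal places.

α = 0.73

Σσ²ᵢ = 1.475² + 0.979² + 1.528² = 5.4688
Covariances σ_ij = r_ij · s_i · s_j:
  σ(Item 1,Item 2) = 0.222 × 1.475 × 0.979 = 0.3206
  σ(Item 1,Item 3) = 0.634 × 1.475 × 1.528 = 1.4289
  σ(Item 2,Item 3) = 0.560 × 0.979 × 1.528 = 0.8377
σ²_T = Σσ²ᵢ + 2·Σσ_ij = 5.4688 + 2 × 2.5872 = 10.6432
α = (3/2)·(1 − 5.4688/10.6432) = 0.73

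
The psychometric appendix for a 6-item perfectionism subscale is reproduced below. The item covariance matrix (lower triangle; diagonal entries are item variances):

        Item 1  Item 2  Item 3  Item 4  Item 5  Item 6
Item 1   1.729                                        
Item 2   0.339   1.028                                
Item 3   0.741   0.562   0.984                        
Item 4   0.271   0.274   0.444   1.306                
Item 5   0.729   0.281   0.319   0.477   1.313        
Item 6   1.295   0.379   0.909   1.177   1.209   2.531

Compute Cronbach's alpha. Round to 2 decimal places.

α = 0.81

sum of item variances = 1.729 + 1.028 + 0.984 + 1.306 + 1.313 + 2.531 = 8.891
Sum of off-diagonal covariances = 9.406
σ²_T = 8.891 + 2 × 9.406 = 27.703
α = (k/(k−1))·(1 − sum of item variances/σ²_T) = (6/5)·(1 − 8.891/27.703) = 0.81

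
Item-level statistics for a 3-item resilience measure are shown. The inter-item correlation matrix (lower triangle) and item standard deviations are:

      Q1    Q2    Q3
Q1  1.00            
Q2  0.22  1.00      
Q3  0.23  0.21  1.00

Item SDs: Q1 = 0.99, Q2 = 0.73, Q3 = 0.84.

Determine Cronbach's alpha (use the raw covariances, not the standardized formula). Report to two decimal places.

α = 0.45

Σσ²ᵢ = 0.99² + 0.73² + 0.84² = 2.2186
Covariances σ_ij = r_ij · s_i · s_j:
  σ(Q1,Q2) = 0.22 × 0.99 × 0.73 = 0.1590
  σ(Q1,Q3) = 0.23 × 0.99 × 0.84 = 0.1913
  σ(Q2,Q3) = 0.21 × 0.73 × 0.84 = 0.1288
σ²_T = Σσ²ᵢ + 2·Σσ_ij = 2.2186 + 2 × 0.4791 = 3.1768
α = (3/2)·(1 − 2.2186/3.1768) = 0.45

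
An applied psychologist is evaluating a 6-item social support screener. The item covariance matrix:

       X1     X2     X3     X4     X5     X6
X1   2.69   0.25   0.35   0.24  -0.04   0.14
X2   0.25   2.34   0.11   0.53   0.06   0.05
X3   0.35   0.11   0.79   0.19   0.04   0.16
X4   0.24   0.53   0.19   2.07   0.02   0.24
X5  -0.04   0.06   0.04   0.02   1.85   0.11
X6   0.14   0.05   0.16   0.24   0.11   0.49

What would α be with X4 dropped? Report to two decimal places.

Remaining items: X1, X2, X3, X5, X6 (k = 5).
ΣVar(i) = 2.69 + 2.34 + 0.79 + 1.85 + 0.49 = 8.16
σ²_T = 8.16 + 2 × 1.23 = 10.62
α (item deleted) = (5/4)·(1 − 8.16/10.62) = 0.29

α = 0.29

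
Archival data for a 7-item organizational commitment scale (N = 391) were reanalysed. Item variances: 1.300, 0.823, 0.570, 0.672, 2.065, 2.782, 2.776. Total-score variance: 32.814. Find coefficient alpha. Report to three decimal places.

Σσ²ᵢ = 1.300 + 0.823 + 0.570 + 0.672 + 2.065 + 2.782 + 2.776 = 10.988
α = (k/(k−1))·(1 − Σσ²ᵢ/σ²_T) = (7/6)·(1 − 10.988/32.814) = 0.776

coefficient alpha = 0.776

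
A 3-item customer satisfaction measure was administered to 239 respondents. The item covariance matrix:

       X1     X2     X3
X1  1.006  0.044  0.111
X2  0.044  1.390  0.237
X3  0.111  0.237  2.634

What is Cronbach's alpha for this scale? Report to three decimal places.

Cronbach's alpha = 0.202

sum of item variances = 1.006 + 1.390 + 2.634 = 5.030
Σ_{i<j} σ_ij = 0.392
σ²_T = 5.030 + 2 × 0.392 = 5.814
α = (k/(k−1))·(1 − sum of item variances/σ²_T) = (3/2)·(1 − 5.030/5.814) = 0.202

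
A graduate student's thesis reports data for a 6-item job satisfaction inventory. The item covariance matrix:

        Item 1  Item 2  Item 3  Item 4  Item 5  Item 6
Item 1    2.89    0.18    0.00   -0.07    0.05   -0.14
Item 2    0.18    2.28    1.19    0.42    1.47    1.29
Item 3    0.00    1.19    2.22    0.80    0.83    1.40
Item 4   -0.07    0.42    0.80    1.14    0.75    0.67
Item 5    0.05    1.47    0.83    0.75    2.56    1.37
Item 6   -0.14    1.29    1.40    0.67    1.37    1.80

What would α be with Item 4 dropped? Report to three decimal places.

α = 0.707

Remaining items: Item 1, Item 2, Item 3, Item 5, Item 6 (k = 5).
sum of item variances = 2.89 + 2.28 + 2.22 + 2.56 + 1.80 = 11.75
σ²_total = 11.75 + 2 × 7.64 = 27.03
α (item deleted) = (5/4)·(1 − 11.75/27.03) = 0.707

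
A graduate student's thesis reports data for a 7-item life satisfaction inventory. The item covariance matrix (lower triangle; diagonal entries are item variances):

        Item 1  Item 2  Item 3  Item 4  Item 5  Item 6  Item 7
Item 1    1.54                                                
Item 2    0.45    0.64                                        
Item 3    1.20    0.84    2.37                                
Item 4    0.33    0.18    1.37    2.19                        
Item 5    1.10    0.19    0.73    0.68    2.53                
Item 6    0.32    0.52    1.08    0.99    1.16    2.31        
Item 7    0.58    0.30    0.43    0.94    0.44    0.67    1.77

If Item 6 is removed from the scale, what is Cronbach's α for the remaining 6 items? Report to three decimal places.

Remaining items: Item 1, Item 2, Item 3, Item 4, Item 5, Item 7 (k = 6).
Σσ²ᵢ = 1.54 + 0.64 + 2.37 + 2.19 + 2.53 + 1.77 = 11.04
σ²_T = 11.04 + 2 × 9.76 = 30.56
α (item deleted) = (6/5)·(1 − 11.04/30.56) = 0.766

Cronbach's α = 0.766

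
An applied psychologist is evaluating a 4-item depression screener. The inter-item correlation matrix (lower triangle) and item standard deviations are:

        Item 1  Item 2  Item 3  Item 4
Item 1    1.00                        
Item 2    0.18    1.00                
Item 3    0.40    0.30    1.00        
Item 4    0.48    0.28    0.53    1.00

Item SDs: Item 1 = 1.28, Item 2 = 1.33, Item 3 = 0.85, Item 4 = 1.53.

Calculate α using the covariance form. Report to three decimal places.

α = 0.671

Σσ²ᵢ = 1.28² + 1.33² + 0.85² + 1.53² = 6.4707
Covariances σ_ij = r_ij · s_i · s_j:
  σ(Item 1,Item 2) = 0.18 × 1.28 × 1.33 = 0.3064
  σ(Item 1,Item 3) = 0.40 × 1.28 × 0.85 = 0.4352
  σ(Item 1,Item 4) = 0.48 × 1.28 × 1.53 = 0.9400
  σ(Item 2,Item 3) = 0.30 × 1.33 × 0.85 = 0.3392
  σ(Item 2,Item 4) = 0.28 × 1.33 × 1.53 = 0.5698
  σ(Item 3,Item 4) = 0.53 × 0.85 × 1.53 = 0.6893
σ²_T = Σσ²ᵢ + 2·Σσ_ij = 6.4707 + 2 × 3.2799 = 13.0305
α = (4/3)·(1 − 6.4707/13.0305) = 0.671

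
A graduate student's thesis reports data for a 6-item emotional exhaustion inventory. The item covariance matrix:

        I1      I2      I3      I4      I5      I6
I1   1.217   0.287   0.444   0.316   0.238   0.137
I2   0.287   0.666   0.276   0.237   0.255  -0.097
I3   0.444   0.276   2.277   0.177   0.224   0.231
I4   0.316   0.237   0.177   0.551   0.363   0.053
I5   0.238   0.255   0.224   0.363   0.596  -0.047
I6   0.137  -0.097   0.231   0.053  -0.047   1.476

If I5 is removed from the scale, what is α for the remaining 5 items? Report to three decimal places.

Remaining items: I1, I2, I3, I4, I6 (k = 5).
ΣVar(i) = 1.217 + 0.666 + 2.277 + 0.551 + 1.476 = 6.187
total variance = 6.187 + 2 × 2.061 = 10.309
α (item deleted) = (5/4)·(1 − 6.187/10.309) = 0.500

α = 0.500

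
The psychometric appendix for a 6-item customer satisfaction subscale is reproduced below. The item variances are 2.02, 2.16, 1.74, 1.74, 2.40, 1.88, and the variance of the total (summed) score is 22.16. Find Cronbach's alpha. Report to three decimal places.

α = 0.553

sum of item variances = 2.02 + 2.16 + 1.74 + 1.74 + 2.40 + 1.88 = 11.94
α = (k/(k−1))·(1 − sum of item variances/σ²_total) = (6/5)·(1 − 11.94/22.16) = 0.553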